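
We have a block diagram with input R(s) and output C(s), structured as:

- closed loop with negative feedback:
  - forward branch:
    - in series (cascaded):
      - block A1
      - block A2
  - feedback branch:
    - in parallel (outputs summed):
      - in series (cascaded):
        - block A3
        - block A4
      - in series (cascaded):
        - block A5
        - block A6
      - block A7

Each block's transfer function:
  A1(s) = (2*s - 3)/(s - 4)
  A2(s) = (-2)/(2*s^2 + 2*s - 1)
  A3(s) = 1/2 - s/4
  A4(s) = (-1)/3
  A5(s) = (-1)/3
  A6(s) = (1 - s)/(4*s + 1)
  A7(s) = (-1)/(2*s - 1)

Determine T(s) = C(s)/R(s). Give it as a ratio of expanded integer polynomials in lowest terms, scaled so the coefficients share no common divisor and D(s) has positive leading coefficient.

1. series reduction of A1, A2 -> (6 - 4*s)/(2*s^3 - 6*s^2 - 9*s + 4)
2. multiply A3, A4 (series) -> s/12 - 1/6
3. series reduction of A5, A6 -> (s - 1)/(12*s + 3)
4. parallel reduction of (A3*A4), (A5*A6), A7 -> (8*s^3 - 10*s^2 - 57*s - 6)/(96*s^2 - 24*s - 12)
5. reduce the feedback loop with forward (A1*A2) and return ((A3*A4)+(A5*A6)+A7): this yields T(s), and no further normalization is needed

Answer: (-192*s^3 + 336*s^2 - 48*s - 36)/(96*s^5 - 328*s^4 - 328*s^3 + 420*s^2 - 153*s - 42)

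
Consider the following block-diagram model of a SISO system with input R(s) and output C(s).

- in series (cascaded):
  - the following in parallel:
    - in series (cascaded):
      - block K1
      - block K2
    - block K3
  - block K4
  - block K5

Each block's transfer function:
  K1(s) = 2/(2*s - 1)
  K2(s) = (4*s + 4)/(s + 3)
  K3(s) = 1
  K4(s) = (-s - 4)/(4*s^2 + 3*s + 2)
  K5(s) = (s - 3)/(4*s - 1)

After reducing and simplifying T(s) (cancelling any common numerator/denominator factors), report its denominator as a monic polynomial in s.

First reduce the diagram to T(s).

1. combine K1, K2 in series gives (8*s + 8)/(2*s^2 + 5*s - 3)
2. parallel reduction of (K1*K2), K3 gives (2*s^2 + 13*s + 5)/(2*s^2 + 5*s - 3)
3. cascade ((K1*K2)+K3), K4, K5 gives (-2*s^4 - 15*s^3 + 6*s^2 + 151*s + 60)/(32*s^5 + 96*s^4 + 2*s^3 - 3*s^2 - 25*s + 6)
Step 3 gives the fully reduced T(s), with no common factor left to cancel. The denominator's leading coefficient is 32, so divide each of its coefficients by 32 to get the monic form.

Answer: s^5 + 3*s^4 + s^3/16 - 3*s^2/32 - 25*s/32 + 3/16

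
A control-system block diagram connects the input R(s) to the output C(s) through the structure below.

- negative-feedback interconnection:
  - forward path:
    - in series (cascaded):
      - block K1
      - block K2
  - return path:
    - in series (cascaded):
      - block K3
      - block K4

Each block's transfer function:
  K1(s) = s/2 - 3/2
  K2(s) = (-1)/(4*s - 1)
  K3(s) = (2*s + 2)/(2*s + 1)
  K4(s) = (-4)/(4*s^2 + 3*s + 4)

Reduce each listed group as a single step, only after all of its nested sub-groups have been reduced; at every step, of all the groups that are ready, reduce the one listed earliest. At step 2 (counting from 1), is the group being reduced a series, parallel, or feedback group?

Answer: series

Working:
Step 1. multiply K1, K2 (series)
Step 2. multiply K3, K4 (series)
Step 3. close the feedback loop around (K1*K2), (K3*K4)
Step 2 collapses a series group.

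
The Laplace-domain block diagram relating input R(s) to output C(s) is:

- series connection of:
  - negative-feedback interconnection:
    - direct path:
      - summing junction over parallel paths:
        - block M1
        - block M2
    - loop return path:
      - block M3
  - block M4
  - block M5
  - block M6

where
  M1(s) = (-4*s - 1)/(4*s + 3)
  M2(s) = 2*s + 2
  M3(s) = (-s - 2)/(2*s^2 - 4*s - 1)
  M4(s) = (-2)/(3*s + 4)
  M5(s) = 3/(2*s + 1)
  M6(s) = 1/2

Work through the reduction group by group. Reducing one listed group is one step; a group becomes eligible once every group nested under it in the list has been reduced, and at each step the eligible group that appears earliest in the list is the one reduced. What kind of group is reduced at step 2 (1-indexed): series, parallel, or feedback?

Step 1. reduce the parallel group M1, M2
Step 2. collapse the loop ((M1+M2) forward, M3 return)
Step 3. multiply [(M1+M2)/(1+(M1+M2)*M3)], M4, M5, M6 (series)
At step 2 the group reduced is feedback.

Therefore the answer is feedback.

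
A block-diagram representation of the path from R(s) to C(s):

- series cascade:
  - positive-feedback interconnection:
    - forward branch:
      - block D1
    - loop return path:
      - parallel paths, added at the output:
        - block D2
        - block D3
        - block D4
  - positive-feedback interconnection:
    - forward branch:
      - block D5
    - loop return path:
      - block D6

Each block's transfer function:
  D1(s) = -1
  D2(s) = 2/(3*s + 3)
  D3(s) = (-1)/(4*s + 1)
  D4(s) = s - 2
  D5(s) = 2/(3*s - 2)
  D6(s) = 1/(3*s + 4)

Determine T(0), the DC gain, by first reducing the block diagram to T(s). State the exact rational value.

Answer: -3/5

Working:
Step 1 - reduce the parallel group D2, D3, D4 gives (12*s^3 - 9*s^2 - 22*s - 7)/(12*s^2 + 15*s + 3)
Step 2 - apply the feedback formula to D1, (D2+D3+D4) gives (-12*s^2 - 15*s - 3)/(12*s^3 + 3*s^2 - 7*s - 4)
Step 3 - collapse the loop (D5 forward, D6 return) gives (6*s + 8)/(9*s^2 + 6*s - 10)
Step 4 - reduce the series chain [D1/(1-D1*(D2+D3+D4))], [D5/(1-D5*D6)] gives (-72*s^3 - 186*s^2 - 138*s - 24)/(108*s^5 + 99*s^4 - 165*s^3 - 108*s^2 + 46*s + 40)
Evaluating the step-4 result (the overall T(s)) at s = 0 gives T(0) = -24/40 = -3/5.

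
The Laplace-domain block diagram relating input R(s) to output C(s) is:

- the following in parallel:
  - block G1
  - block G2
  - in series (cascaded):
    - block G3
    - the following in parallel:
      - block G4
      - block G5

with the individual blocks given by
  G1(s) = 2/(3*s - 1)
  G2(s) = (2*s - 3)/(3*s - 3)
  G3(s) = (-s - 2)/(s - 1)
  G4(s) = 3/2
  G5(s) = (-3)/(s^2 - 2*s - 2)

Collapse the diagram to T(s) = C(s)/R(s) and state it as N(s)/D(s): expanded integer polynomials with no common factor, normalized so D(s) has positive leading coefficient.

The answer is (-15*s^4 - 25*s^3 + 206*s^2 + 176*s - 60)/(18*s^4 - 60*s^3 + 18*s^2 + 36*s - 12).

Reasoning:
Step 1. parallel reduction of G4, G5 gives (3*s^2 - 6*s - 12)/(2*s^2 - 4*s - 4)
Step 2. multiply G3, (G4+G5) (series) gives (-3*s^3 + 24*s + 24)/(2*s^3 - 6*s^2 + 4)
Step 3. sum the parallel branches G1, G2, (G3*(G4+G5)); the result is T(s) itself (integer coefficients, no common factor, positive leading denominator coefficient)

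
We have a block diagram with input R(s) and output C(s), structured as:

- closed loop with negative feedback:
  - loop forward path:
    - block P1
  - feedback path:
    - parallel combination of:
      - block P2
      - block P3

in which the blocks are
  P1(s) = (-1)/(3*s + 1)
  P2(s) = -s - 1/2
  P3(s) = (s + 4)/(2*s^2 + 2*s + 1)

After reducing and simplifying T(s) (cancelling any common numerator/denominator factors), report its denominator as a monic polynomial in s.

(1) combine P2, P3 in parallel gives (-4*s^3 - 6*s^2 - 2*s + 7)/(4*s^2 + 4*s + 2)
(2) feedback reduction of P1, (P2+P3) gives (-4*s^2 - 4*s - 2)/(16*s^3 + 22*s^2 + 12*s - 5)
The result of step 2 is T(s) in lowest terms. Its denominator has leading coefficient 16; dividing the denominator through by 16 makes it monic.

Answer: s^3 + 11*s^2/8 + 3*s/4 - 5/16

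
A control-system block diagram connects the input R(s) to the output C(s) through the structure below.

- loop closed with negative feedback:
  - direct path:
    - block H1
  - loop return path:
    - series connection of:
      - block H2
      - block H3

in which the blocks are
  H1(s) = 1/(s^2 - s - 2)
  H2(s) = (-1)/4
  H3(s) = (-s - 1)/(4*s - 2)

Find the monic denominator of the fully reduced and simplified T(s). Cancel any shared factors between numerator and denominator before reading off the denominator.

The answer is s^3 - 3*s^2/2 - 23*s/16 + 17/16.

Reasoning:
[1] multiply H2, H3 (series): (s + 1)/(16*s - 8)
[2] feedback reduction of H1, (H2*H3): (16*s - 8)/(16*s^3 - 24*s^2 - 23*s + 17)
Step 2 gives the fully reduced T(s), with no common factor left to cancel. The denominator's leading coefficient is 16, so divide each of its coefficients by 16 to get the monic form.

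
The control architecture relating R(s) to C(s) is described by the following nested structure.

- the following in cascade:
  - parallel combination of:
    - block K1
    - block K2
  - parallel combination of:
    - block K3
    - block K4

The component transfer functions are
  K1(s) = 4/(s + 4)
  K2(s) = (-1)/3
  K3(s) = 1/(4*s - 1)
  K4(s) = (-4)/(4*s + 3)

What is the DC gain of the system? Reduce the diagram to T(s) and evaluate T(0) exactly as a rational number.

Step 1. combine K1, K2 in parallel: (8 - s)/(3*s + 12)
Step 2. add K3, K4 (parallel): (7 - 12*s)/(16*s^2 + 8*s - 3)
Step 3. series reduction of (K1+K2), (K3+K4): (12*s^2 - 103*s + 56)/(48*s^3 + 216*s^2 + 87*s - 36)
Evaluating the step-3 result (the overall T(s)) at s = 0 gives T(0) = 56/(-36) = -14/9.

Therefore the answer is -14/9.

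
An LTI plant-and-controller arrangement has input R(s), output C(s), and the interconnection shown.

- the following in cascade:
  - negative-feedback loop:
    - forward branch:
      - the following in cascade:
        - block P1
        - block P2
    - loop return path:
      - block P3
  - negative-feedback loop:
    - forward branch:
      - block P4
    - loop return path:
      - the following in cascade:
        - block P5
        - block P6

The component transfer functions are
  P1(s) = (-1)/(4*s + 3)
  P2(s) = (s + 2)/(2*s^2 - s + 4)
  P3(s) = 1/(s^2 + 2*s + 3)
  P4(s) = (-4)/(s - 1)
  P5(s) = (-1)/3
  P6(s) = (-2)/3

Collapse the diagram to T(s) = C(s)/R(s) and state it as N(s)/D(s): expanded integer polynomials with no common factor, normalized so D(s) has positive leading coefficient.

Step 1: reduce the series chain P1, P2; result (-s - 2)/(8*s^3 + 2*s^2 + 13*s + 12)
Step 2: apply the feedback formula to (P1*P2), P3; result (-s^3 - 4*s^2 - 7*s - 6)/(8*s^5 + 18*s^4 + 41*s^3 + 44*s^2 + 62*s + 34)
Step 3: series reduction of P5, P6; result 2/9
Step 4: feedback reduction of P4, (P5*P6); result (-36)/(9*s - 17)
Step 5: series reduction of [(P1*P2)/(1+(P1*P2)*P3)], [P4/(1+P4*(P5*P6))], giving the overall T(s)

Final answer: (36*s^3 + 144*s^2 + 252*s + 216)/(72*s^6 + 26*s^5 + 63*s^4 - 301*s^3 - 190*s^2 - 748*s - 578)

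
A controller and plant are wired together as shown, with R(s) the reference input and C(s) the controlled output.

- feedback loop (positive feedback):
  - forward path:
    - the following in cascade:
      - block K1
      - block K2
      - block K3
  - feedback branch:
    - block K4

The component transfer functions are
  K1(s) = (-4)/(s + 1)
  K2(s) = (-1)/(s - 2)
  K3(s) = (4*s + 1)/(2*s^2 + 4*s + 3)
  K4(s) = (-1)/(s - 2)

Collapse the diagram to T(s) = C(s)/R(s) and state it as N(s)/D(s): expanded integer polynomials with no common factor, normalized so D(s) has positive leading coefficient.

The answer is (16*s^2 - 28*s - 8)/(2*s^5 - 2*s^4 - 9*s^3 - s^2 + 32*s + 16).

Reasoning:
Step 1: series reduction of K1, K2, K3 -> (16*s + 4)/(2*s^4 + 2*s^3 - 5*s^2 - 11*s - 6)
Step 2: reduce the feedback loop with forward (K1*K2*K3) and return K4, which is the overall transfer function T(s) = C(s)/R(s) in lowest terms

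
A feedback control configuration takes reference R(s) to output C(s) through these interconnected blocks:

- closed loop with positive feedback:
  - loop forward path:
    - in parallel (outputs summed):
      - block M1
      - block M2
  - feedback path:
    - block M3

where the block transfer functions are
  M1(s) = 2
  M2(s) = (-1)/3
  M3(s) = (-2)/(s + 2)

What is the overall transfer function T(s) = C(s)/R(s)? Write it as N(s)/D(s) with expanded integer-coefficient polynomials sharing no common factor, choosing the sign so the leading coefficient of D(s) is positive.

[1] parallel reduction of M1, M2: 5/3
[2] collapse the loop ((M1+M2) forward, M3 return), which is the overall transfer function T(s) = C(s)/R(s) in lowest terms

Therefore the answer is (5*s + 10)/(3*s + 16).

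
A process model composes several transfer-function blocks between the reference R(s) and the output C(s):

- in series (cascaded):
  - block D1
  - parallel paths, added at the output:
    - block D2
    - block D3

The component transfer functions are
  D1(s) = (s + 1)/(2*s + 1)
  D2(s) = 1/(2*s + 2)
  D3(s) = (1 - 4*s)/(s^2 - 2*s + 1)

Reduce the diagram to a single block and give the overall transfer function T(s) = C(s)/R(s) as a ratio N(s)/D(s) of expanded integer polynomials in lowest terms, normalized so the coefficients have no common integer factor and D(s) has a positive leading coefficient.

[1] reduce the parallel group D2, D3 = (-7*s^2 - 8*s + 3)/(2*s^3 - 2*s^2 - 2*s + 2)
[2] series reduction of D1, (D2+D3) - this is the overall T(s), already in the required normalized form

Hence the answer: (-7*s^2 - 8*s + 3)/(4*s^3 - 6*s^2 + 2)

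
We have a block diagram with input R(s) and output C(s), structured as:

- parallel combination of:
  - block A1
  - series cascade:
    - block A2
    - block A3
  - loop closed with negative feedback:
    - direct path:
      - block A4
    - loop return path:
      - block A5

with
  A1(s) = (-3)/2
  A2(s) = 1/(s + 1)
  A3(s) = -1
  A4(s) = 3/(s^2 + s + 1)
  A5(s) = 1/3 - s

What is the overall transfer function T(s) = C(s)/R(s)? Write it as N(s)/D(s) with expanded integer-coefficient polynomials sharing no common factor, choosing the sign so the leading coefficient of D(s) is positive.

Step 1 - multiply A2, A3 (series) = (-1)/(s + 1)
Step 2 - reduce the feedback loop with forward A4 and return A5 = 3/(s^2 - 2*s + 2)
Step 3 - sum the parallel branches A1, (A2*A3), [A4/(1+A4*A5)]: this yields T(s), and no further normalization is needed

Hence the answer: (-3*s^3 + s^2 + 10*s - 4)/(2*s^3 - 2*s^2 + 4)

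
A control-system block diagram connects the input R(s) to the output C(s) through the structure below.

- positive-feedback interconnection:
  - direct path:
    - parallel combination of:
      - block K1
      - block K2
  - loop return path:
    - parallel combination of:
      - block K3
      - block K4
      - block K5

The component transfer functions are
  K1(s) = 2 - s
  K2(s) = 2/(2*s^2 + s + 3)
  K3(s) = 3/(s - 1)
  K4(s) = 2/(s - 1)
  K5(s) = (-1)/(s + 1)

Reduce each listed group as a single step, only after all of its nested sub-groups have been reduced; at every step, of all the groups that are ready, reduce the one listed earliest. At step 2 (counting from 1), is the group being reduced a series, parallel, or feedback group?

Reducing step by step:

[1] add K1, K2 (parallel)
[2] parallel reduction of K3, K4, K5
[3] close the feedback loop around (K1+K2), (K3+K4+K5)
The group at step 2 is a parallel group.

Answer: parallel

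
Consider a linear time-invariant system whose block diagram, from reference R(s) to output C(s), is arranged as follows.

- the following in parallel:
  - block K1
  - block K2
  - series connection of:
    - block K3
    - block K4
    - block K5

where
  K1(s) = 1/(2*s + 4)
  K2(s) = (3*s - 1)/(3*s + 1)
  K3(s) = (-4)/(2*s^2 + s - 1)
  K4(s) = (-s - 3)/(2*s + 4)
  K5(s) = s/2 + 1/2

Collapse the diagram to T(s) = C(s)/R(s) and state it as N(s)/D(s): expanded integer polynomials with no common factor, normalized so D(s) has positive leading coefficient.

[1] reduce the series chain K3, K4, K5 gives (s + 3)/(2*s^2 + 3*s - 2)
[2] combine K1, K2, (K3*K4*K5) in parallel, which is the overall transfer function T(s) = C(s)/R(s) in lowest terms

Final answer: (12*s^3 + 26*s^2 + s + 9)/(12*s^3 + 22*s^2 - 6*s - 4)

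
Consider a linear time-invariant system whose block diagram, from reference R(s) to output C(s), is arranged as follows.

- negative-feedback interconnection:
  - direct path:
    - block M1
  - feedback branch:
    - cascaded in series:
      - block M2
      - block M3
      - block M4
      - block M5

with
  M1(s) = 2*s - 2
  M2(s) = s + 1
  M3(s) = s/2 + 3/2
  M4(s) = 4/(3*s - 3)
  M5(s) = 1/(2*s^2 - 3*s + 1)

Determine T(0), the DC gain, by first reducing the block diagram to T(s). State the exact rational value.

1. series reduction of M2, M3, M4, M5 -> (2*s^2 + 8*s + 6)/(6*s^3 - 15*s^2 + 12*s - 3)
2. feedback reduction of M1, (M2*M3*M4*M5) -> (12*s^3 - 30*s^2 + 24*s - 6)/(10*s^2 + 7*s + 15)
Evaluating the step-2 result (the overall T(s)) at s = 0 gives T(0) = -6/15 = -2/5.

Answer: -2/5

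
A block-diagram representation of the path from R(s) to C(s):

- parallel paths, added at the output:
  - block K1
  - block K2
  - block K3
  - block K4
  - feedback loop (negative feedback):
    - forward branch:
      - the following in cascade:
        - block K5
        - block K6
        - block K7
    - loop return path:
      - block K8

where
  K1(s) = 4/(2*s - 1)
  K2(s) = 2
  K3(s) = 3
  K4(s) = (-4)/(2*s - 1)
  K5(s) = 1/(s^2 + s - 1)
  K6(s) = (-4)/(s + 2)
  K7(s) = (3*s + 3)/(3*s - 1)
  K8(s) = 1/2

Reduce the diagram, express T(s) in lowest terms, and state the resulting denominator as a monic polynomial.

The answer is s^4 + 8*s^3/3 - 13*s/3 - 4/3.

Reasoning:
Step 1: series reduction of K5, K6, K7 = (-12*s - 12)/(3*s^4 + 8*s^3 - 7*s + 2)
Step 2: reduce the feedback loop with forward (K5*K6*K7) and return K8 = (-12*s - 12)/(3*s^4 + 8*s^3 - 13*s - 4)
Step 3: parallel reduction of K1, K2, K3, K4, [(K5*K6*K7)/(1+(K5*K6*K7)*K8)] = (15*s^4 + 40*s^3 - 77*s - 32)/(3*s^4 + 8*s^3 - 13*s - 4)
T(s) is the step-3 result (common factors already cancelled). Leading coefficient of the denominator: 3. Divide through by 3 for the monic polynomial.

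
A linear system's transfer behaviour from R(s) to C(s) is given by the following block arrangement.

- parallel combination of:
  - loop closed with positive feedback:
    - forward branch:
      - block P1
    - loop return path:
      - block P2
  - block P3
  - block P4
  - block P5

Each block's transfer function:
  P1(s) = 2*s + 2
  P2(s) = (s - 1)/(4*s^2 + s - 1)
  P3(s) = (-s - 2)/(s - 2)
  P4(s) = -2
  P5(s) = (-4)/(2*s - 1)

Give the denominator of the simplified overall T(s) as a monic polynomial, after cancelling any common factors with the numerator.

Reducing step by step:

Step 1. collapse the loop (P1 forward, P2 return): (8*s^3 + 10*s^2 - 2)/(2*s^2 + s + 1)
Step 2. combine [P1/(1-P1*P2)], P3, P4, P5 in parallel: (16*s^5 - 32*s^4 - 34*s^3 + 25*s^2 + 19*s + 2)/(4*s^4 - 8*s^3 + s^2 - 3*s + 2)
The result of step 2 is T(s) in lowest terms. Its denominator has leading coefficient 4; dividing the denominator through by 4 makes it monic.

Answer: s^4 - 2*s^3 + s^2/4 - 3*s/4 + 1/2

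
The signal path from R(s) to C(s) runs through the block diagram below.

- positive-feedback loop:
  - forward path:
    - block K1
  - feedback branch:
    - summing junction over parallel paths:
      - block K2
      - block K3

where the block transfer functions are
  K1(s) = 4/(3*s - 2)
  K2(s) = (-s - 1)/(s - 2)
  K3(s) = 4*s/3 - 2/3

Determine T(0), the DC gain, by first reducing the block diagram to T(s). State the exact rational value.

Step 1. combine K2, K3 in parallel, giving (4*s^2 - 13*s + 1)/(3*s - 6)
Step 2. close the feedback loop around K1, (K2+K3), giving (24 - 12*s)/(7*s^2 - 28*s - 8)
The step-2 result is T(s). Setting s = 0: T(0) = 24/(-8) = -3.

Answer: -3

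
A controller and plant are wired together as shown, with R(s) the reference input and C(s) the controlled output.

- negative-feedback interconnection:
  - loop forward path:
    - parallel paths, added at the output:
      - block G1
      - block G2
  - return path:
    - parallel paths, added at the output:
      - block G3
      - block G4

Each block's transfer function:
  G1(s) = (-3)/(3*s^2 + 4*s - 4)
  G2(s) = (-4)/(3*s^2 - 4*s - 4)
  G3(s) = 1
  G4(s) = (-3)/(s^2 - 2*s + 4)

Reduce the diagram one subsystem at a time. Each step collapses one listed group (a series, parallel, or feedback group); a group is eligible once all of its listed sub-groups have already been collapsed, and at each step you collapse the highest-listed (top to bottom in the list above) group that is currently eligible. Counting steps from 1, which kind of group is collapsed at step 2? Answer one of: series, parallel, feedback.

Step 1: combine G1, G2 in parallel
Step 2: combine G3, G4 in parallel
Step 3: feedback reduction of (G1+G2), (G3+G4)
So the answer for step 2 is parallel.

Hence the answer: parallel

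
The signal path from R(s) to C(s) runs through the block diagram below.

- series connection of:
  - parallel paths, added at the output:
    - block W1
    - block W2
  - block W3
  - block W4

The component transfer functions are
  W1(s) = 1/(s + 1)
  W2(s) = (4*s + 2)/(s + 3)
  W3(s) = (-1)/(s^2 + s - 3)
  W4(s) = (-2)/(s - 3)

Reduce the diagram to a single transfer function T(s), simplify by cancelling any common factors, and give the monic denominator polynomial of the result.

Step 1 - reduce the parallel group W1, W2 gives (4*s^2 + 7*s + 5)/(s^2 + 4*s + 3)
Step 2 - reduce the series chain (W1+W2), W3, W4 gives (8*s^2 + 14*s + 10)/(s^5 + 2*s^4 - 11*s^3 - 21*s^2 + 18*s + 27)
Step 2 gives the fully reduced T(s), with no common factor left to cancel. The denominator is already monic (leading coefficient 1).

Hence the answer: s^5 + 2*s^4 - 11*s^3 - 21*s^2 + 18*s + 27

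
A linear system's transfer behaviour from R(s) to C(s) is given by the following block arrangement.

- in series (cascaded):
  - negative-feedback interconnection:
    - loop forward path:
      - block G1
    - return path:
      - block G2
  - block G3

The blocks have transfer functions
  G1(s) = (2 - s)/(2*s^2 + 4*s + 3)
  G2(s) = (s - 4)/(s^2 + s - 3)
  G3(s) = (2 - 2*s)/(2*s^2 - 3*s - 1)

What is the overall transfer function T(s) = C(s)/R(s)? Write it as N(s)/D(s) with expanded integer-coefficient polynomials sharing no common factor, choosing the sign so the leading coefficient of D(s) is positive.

1. apply the feedback formula to G1, G2 gives (-s^3 + s^2 + 5*s - 6)/(2*s^4 + 6*s^3 - 3*s - 17)
2. reduce the series chain [G1/(1+G1*G2)], G3: this yields T(s), and no further normalization is needed

Answer: (2*s^4 - 4*s^3 - 8*s^2 + 22*s - 12)/(4*s^6 + 6*s^5 - 20*s^4 - 12*s^3 - 25*s^2 + 54*s + 17)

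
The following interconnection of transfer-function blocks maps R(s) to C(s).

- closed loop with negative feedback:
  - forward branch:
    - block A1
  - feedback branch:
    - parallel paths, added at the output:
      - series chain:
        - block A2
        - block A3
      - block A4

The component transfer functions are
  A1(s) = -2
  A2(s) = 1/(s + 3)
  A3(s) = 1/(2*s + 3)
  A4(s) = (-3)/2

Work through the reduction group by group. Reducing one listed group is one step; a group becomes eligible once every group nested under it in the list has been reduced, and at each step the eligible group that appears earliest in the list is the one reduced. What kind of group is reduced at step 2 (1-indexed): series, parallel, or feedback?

Answer: parallel

Working:
(1) cascade A2, A3
(2) add (A2*A3), A4 (parallel)
(3) close the feedback loop around A1, ((A2*A3)+A4)
At step 2 the group reduced is parallel.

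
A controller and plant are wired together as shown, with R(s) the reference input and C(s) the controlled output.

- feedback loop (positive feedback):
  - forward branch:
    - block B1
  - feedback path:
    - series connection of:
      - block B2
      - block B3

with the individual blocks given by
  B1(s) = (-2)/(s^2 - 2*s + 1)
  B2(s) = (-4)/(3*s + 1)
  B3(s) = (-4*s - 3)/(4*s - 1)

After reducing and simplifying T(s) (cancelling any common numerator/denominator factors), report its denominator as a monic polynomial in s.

Reducing step by step:

[1] combine B2, B3 in series: (16*s + 12)/(12*s^2 + s - 1)
[2] reduce the feedback loop with forward B1 and return (B2*B3): (-24*s^2 - 2*s + 2)/(12*s^4 - 23*s^3 + 9*s^2 + 35*s + 23)
That last expression is T(s), already simplified. Scaling its denominator by 1/12 (the reciprocal of the leading coefficient) yields the monic denominator.

Answer: s^4 - 23*s^3/12 + 3*s^2/4 + 35*s/12 + 23/12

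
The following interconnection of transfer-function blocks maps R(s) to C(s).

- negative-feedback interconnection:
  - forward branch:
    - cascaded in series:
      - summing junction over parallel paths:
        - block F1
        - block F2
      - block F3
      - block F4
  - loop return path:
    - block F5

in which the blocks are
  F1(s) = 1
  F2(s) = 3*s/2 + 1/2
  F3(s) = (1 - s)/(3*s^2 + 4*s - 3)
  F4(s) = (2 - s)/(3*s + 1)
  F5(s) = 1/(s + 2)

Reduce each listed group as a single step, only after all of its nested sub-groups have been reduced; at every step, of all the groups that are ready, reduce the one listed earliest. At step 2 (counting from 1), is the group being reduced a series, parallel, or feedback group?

Answer: series

Working:
[1] reduce the parallel group F1, F2
[2] reduce the series chain (F1+F2), F3, F4
[3] close the feedback loop around ((F1+F2)*F3*F4), F5
At step 2 the group reduced is series.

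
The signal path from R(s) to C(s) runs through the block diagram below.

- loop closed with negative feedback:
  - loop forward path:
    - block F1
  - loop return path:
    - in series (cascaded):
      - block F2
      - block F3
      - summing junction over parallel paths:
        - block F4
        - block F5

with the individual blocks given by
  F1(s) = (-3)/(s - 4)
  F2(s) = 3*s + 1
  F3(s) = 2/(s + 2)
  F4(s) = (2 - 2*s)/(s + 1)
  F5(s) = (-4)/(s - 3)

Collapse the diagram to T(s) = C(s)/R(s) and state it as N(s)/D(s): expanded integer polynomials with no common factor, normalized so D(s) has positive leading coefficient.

First reduce the diagram to T(s).

1. parallel reduction of F4, F5 = (-2*s^2 + 4*s - 10)/(s^2 - 2*s - 3)
2. cascade F2, F3, (F4+F5) = (-12*s^3 + 20*s^2 - 52*s - 20)/(s^3 - 7*s - 6)
3. feedback reduction of F1, (F2*F3*(F4+F5)), which is the overall transfer function T(s) = C(s)/R(s) in lowest terms

Answer: (-3*s^3 + 21*s + 18)/(s^4 + 32*s^3 - 67*s^2 + 178*s + 84)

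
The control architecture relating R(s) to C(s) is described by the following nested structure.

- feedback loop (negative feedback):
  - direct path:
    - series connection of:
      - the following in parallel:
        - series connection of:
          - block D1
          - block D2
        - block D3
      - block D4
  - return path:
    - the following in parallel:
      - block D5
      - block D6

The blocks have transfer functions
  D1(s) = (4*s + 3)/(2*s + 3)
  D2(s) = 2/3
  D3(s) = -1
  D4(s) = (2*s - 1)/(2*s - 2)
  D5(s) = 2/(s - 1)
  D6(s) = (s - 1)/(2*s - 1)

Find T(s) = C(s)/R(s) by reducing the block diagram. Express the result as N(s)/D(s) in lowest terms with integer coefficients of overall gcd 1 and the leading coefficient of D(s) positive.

Step 1 - combine D1, D2 in series = (8*s + 6)/(6*s + 9)
Step 2 - reduce the parallel group (D1*D2), D3 = (2*s - 3)/(6*s + 9)
Step 3 - reduce the series chain ((D1*D2)+D3), D4 = (4*s^2 - 8*s + 3)/(12*s^2 + 6*s - 18)
Step 4 - reduce the parallel group D5, D6 = (s^2 + 2*s - 1)/(2*s^2 - 3*s + 1)
Step 5 - reduce the feedback loop with forward (((D1*D2)+D3)*D4) and return (D5+D6), which is the overall transfer function T(s) = C(s)/R(s) in lowest terms

Final answer: (4*s^3 - 12*s^2 + 11*s - 3)/(14*s^3 - 5*s^2 - 32*s + 21)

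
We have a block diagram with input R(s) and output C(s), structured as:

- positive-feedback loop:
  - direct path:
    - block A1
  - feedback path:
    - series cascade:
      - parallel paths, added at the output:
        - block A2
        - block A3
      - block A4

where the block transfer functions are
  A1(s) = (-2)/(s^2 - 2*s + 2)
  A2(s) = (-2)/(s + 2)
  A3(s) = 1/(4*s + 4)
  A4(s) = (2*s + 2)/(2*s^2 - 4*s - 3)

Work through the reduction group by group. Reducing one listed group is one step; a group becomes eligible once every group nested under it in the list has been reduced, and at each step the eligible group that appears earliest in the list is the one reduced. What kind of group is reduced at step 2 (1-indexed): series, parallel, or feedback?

Step 1 - add A2, A3 (parallel)
Step 2 - cascade (A2+A3), A4
Step 3 - reduce the feedback loop with forward A1 and return ((A2+A3)*A4)
At step 2 the group reduced is series.

Therefore the answer is series.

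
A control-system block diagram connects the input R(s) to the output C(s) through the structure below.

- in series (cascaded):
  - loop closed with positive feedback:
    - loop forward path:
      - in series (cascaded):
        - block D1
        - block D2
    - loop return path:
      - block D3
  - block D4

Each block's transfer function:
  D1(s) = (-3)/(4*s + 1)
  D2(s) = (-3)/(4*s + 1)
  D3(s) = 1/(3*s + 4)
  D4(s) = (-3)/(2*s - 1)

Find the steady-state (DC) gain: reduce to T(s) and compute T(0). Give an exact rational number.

Step 1. cascade D1, D2 -> 9/(16*s^2 + 8*s + 1)
Step 2. reduce the feedback loop with forward (D1*D2) and return D3 -> (27*s + 36)/(48*s^3 + 88*s^2 + 35*s - 5)
Step 3. reduce the series chain [(D1*D2)/(1-(D1*D2)*D3)], D4 -> (-81*s - 108)/(96*s^4 + 128*s^3 - 18*s^2 - 45*s + 5)
DC gain: substitute s = 0 into T(s) from step 3: T(0) = -108/5.

Answer: -108/5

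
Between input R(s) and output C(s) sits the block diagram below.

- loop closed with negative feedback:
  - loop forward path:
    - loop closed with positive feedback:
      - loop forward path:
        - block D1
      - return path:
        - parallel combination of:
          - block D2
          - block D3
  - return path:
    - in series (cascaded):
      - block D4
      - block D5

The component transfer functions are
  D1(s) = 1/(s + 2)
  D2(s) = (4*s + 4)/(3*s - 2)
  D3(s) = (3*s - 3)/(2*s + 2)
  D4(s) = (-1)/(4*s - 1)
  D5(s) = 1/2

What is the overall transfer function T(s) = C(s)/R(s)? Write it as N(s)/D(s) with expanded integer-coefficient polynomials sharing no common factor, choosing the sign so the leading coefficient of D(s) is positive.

(1) combine D2, D3 in parallel -> (17*s^2 + s + 14)/(6*s^2 + 2*s - 4)
(2) collapse the loop (D1 forward, (D2+D3) return) -> (6*s^2 + 2*s - 4)/(6*s^3 - 3*s^2 - s - 22)
(3) reduce the series chain D4, D5 -> (-1)/(8*s - 2)
(4) reduce the feedback loop with forward [D1/(1-D1*(D2+D3))] and return (D4*D5), giving the overall T(s)

Final answer: (12*s^3 + s^2 - 9*s + 2)/(12*s^4 - 9*s^3 - 2*s^2 - 44*s + 12)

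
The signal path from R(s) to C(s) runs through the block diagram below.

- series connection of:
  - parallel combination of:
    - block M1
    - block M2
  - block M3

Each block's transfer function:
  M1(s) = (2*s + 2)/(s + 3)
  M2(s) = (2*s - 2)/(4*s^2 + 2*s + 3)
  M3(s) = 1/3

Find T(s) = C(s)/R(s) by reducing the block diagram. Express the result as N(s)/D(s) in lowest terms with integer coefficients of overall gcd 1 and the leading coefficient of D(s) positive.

First reduce the diagram to T(s).

1. combine M1, M2 in parallel: (8*s^3 + 14*s^2 + 14*s)/(4*s^3 + 14*s^2 + 9*s + 9)
2. multiply (M1+M2), M3 (series): this yields T(s), and no further normalization is needed

Answer: (8*s^3 + 14*s^2 + 14*s)/(12*s^3 + 42*s^2 + 27*s + 27)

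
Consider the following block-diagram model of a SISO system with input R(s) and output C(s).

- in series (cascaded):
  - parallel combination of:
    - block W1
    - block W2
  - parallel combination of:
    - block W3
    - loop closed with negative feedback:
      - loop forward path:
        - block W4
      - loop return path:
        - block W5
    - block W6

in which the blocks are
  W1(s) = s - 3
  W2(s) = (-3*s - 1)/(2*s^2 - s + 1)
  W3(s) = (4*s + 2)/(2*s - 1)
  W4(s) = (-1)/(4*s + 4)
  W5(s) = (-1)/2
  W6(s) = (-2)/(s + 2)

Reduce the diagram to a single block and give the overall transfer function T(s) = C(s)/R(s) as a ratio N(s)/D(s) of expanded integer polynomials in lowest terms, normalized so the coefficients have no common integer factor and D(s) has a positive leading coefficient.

Step 1 - parallel reduction of W1, W2 -> (2*s^3 - 7*s^2 + s - 4)/(2*s^2 - s + 1)
Step 2 - reduce the feedback loop with forward W4 and return W5 -> (-2)/(8*s + 9)
Step 3 - combine W3, [W4/(1+W4*W5)], W6 in parallel -> (32*s^3 + 80*s^2 + 96*s + 58)/(16*s^3 + 42*s^2 + 11*s - 18)
Step 4 - series reduction of (W1+W2), (W3+[W4/(1+W4*W5)]+W6), giving the overall T(s)

Final answer: (64*s^6 - 64*s^5 - 336*s^4 - 604*s^3 - 630*s^2 - 326*s - 232)/(32*s^5 + 68*s^4 - 4*s^3 - 5*s^2 + 29*s - 18)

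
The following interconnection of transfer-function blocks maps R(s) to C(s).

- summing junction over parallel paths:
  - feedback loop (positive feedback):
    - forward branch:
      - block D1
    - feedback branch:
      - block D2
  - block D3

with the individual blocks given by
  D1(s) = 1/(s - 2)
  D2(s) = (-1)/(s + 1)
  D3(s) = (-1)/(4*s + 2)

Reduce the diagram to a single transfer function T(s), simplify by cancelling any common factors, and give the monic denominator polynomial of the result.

Answer: s^3 - s^2/2 - 3*s/2 - 1/2

Working:
1. collapse the loop (D1 forward, D2 return) = (s + 1)/(s^2 - s - 1)
2. combine [D1/(1-D1*D2)], D3 in parallel = (3*s^2 + 7*s + 3)/(4*s^3 - 2*s^2 - 6*s - 2)
Step 2 gives the fully reduced T(s), with no common factor left to cancel. The denominator's leading coefficient is 4, so divide each of its coefficients by 4 to get the monic form.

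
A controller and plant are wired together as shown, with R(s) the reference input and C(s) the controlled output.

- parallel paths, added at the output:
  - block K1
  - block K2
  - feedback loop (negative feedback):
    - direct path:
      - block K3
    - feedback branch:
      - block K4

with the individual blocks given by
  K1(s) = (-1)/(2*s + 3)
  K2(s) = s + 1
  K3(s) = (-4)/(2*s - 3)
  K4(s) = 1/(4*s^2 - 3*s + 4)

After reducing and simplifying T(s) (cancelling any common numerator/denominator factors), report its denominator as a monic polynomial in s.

(1) apply the feedback formula to K3, K4; result (-16*s^2 + 12*s - 16)/(8*s^3 - 18*s^2 + 17*s - 16)
(2) add K1, K2, [K3/(1+K3*K4)] (parallel); result (16*s^5 + 4*s^4 - 72*s^3 - 7*s^2 - 42*s - 80)/(16*s^4 - 12*s^3 - 20*s^2 + 19*s - 48)
Step 2 gives the fully reduced T(s), with no common factor left to cancel. The denominator's leading coefficient is 16, so divide each of its coefficients by 16 to get the monic form.

Therefore the answer is s^4 - 3*s^3/4 - 5*s^2/4 + 19*s/16 - 3.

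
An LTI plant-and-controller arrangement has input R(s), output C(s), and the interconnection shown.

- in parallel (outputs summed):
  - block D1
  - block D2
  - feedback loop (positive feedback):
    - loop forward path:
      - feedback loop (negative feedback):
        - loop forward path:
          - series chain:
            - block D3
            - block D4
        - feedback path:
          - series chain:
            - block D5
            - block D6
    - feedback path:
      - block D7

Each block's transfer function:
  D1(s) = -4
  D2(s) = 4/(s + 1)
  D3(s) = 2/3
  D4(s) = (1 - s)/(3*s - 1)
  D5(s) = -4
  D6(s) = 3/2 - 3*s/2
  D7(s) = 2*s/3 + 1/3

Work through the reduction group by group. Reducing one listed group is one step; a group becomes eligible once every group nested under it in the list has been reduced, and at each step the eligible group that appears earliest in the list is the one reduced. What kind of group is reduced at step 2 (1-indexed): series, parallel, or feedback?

[1] reduce the series chain D3, D4
[2] multiply D5, D6 (series)
[3] reduce the feedback loop with forward (D3*D4) and return (D5*D6)
[4] apply the feedback formula to [(D3*D4)/(1+(D3*D4)*(D5*D6))], D7
[5] reduce the parallel group D1, D2, [[(D3*D4)/(1+(D3*D4)*(D5*D6))]/(1-[(D3*D4)/(1+(D3*D4)*(D5*D6))]*D7)]
Step 2 collapses a series group.

Therefore the answer is series.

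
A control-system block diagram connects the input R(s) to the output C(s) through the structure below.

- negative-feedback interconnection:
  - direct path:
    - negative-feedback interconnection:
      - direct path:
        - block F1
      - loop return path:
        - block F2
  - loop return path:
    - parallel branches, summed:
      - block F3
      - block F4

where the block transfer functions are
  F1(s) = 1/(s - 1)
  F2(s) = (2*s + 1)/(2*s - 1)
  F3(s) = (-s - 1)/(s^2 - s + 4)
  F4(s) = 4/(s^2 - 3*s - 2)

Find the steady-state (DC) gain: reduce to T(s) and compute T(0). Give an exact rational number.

Reducing step by step:

1. collapse the loop (F1 forward, F2 return); result (2*s - 1)/(2*s^2 - s + 2)
2. combine F3, F4 in parallel; result (-s^3 + 6*s^2 + s + 18)/(s^4 - 4*s^3 + 5*s^2 - 10*s - 8)
3. reduce the feedback loop with forward [F1/(1+F1*F2)] and return (F3+F4); result (2*s^5 - 9*s^4 + 14*s^3 - 25*s^2 - 6*s + 8)/(2*s^6 - 9*s^5 + 14*s^4 - 20*s^3 + 23*s - 34)
That last expression is T(s); at s = 0 only the constant terms survive, so T(0) = 8/(-34) = -4/17.

Answer: -4/17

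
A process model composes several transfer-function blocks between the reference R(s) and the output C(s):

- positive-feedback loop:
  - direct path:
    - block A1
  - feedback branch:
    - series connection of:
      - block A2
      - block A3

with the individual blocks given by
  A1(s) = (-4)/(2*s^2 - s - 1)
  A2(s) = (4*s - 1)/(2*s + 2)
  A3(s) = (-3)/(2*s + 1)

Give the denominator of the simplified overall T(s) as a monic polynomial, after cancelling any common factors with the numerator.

First reduce the diagram to T(s).

1. cascade A2, A3 -> (3 - 12*s)/(4*s^2 + 6*s + 2)
2. close the feedback loop around A1, (A2*A3) -> (-8*s^2 - 12*s - 4)/(4*s^4 + 4*s^3 - 3*s^2 - 28*s + 5)
T(s) is the step-2 result (common factors already cancelled). Leading coefficient of the denominator: 4. Divide through by 4 for the monic polynomial.

Answer: s^4 + s^3 - 3*s^2/4 - 7*s + 5/4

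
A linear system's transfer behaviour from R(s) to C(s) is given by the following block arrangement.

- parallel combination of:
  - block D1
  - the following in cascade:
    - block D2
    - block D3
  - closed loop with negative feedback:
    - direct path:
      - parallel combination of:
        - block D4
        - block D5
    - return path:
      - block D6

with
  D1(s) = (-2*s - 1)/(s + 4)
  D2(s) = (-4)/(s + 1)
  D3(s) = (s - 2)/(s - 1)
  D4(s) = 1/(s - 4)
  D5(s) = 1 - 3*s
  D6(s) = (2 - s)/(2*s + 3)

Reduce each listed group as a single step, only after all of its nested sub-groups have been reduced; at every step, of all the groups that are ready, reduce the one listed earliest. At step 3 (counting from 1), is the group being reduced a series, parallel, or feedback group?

Answer: feedback

Working:
Step 1. reduce the series chain D2, D3
Step 2. reduce the parallel group D4, D5
Step 3. collapse the loop ((D4+D5) forward, D6 return)
Step 4. combine D1, (D2*D3), [(D4+D5)/(1+(D4+D5)*D6)] in parallel
The group at step 3 is a feedback group.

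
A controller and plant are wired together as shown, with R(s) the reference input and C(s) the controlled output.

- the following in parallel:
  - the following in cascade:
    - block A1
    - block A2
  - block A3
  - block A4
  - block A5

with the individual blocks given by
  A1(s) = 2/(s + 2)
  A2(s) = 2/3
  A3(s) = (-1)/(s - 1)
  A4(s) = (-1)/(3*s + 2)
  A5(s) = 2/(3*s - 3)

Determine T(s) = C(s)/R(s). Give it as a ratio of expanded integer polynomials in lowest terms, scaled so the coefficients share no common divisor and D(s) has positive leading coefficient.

1. reduce the series chain A1, A2, giving 4/(3*s + 6)
2. sum the parallel branches (A1*A2), A3, A4, A5 - this is the overall T(s), already in the required normalized form

Final answer: (2*s^2 - 5*s - 2)/(3*s^3 + 5*s^2 - 4*s - 4)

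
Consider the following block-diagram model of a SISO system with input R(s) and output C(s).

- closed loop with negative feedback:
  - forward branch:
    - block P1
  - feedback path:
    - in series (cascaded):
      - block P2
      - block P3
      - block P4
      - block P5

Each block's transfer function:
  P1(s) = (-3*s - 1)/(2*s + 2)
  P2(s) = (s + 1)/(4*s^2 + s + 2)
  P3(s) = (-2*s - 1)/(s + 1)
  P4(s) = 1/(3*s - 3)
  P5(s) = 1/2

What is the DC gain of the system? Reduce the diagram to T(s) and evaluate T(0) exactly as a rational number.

Reducing step by step:

Step 1: multiply P2, P3, P4, P5 (series), giving (-2*s - 1)/(24*s^3 - 18*s^2 + 6*s - 12)
Step 2: close the feedback loop around P1, (P2*P3*P4*P5), giving (-72*s^4 + 30*s^3 + 30*s + 12)/(48*s^4 + 12*s^3 - 18*s^2 - 7*s - 23)
The step-2 result is T(s). Setting s = 0: T(0) = 12/(-23) = -12/23.

Answer: -12/23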